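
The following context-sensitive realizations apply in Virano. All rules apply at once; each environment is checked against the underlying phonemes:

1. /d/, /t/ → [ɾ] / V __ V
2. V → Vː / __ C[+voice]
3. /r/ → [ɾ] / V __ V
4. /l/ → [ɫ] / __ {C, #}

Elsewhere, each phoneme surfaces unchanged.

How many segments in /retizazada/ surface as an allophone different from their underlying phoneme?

5

Segments that undergo a rule: /t/ → [ɾ] (rule 1); /i/ → [iː] (rule 2); /a/ → [aː] (rule 2); /a/ → [aː] (rule 2); /d/ → [ɾ] (rule 1).
All other segments surface unchanged.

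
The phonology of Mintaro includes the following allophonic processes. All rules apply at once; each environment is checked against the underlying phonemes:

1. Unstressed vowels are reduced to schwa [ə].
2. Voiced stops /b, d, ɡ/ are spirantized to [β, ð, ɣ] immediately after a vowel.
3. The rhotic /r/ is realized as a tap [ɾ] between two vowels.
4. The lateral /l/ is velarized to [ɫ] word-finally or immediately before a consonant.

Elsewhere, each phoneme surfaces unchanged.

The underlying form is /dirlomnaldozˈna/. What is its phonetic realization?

[dərləmnəɫdəzˈna]

/d/ (word-initial): rule 2 targets it, but not immediately after a vowel → unchanged [d].
/i/ meets the environment for rule 1 (in an unstressed syllable) → [ə].
/r/ (between /i/ and /l/) is in the target of rule 3 but the environment (between two vowels) is not met → [r].
/l/ (between /r/ and /o/): rule 4 targets it, but not word-finally or immediately before a consonant → unchanged [l].
/o/ — between /l/ and /m/, in an unstressed syllable — surfaces as [ə] (rule 1).
/a/ — between /n/ and /l/, in an unstressed syllable — surfaces as [ə] (rule 1).
/l/ — between /a/ and /d/, word-finally or immediately before a consonant — surfaces as [ɫ] (rule 4).
/d/ (between /l/ and /o/) is in the target of rule 2 but the environment (immediately after a vowel) is not met → [d].
/o/ — between /d/ and /z/, in an unstressed syllable — surfaces as [ə] (rule 1).
/a/ — word-final; rule 1 does not apply here → [a].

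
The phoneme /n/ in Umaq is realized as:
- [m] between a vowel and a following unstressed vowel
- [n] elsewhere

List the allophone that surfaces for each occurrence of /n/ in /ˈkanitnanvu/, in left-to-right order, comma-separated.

[m], [n], [n]

Occurrence 1 (position 3): between a vowel and a following unstressed vowel → [m].
Occurrence 2 (position 6): no conditioning environment matches → elsewhere allophone [n].
Occurrence 3 (position 8): no conditioning environment matches → elsewhere allophone [n].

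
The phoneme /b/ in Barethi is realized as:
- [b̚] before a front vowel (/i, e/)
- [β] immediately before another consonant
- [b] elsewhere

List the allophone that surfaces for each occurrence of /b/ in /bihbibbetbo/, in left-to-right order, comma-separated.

[b̚], [b̚], [β], [b̚], [b]

Occurrence 1 (position 1): before a front vowel (/i, e/) → [b̚].
Occurrence 2 (position 4): before a front vowel (/i, e/) → [b̚].
Occurrence 3 (position 6): immediately before another consonant → [β].
Occurrence 4 (position 7): before a front vowel (/i, e/) → [b̚].
Occurrence 5 (position 10): no conditioning environment matches → elsewhere allophone [b].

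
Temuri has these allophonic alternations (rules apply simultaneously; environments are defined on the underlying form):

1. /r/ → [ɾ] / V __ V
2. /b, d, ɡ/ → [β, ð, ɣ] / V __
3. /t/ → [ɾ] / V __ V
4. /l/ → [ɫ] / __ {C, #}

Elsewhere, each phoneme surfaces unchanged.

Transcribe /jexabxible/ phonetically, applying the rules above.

[jexaβxiβle]

/j/ (word-initial): no rule targets it → [j].
/e/ (between /j/ and /x/) is unaffected → [e].
/x/ (between /e/ and /a/): no rule targets it → [x].
/a/ (between /x/ and /b/): no rule targets it → [a].
/b/ — between /a/ and /x/, immediately after a vowel — surfaces as [β] (rule 2).
/x/ stays [x].
/i/ stays [i].
/b/ meets the environment for rule 2 (immediately after a vowel) → [β].
/l/ (between /b/ and /e/) fails the environment for rule 4, so it stays [l].
/e/ stays [e].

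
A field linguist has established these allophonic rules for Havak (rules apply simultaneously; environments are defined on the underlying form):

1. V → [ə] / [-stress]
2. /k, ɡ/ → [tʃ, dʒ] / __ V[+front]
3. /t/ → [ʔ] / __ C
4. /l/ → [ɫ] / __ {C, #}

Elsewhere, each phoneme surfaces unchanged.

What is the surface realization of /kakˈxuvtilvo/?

/k/ (word-initial): rule 2 targets it, but not before a front vowel → unchanged [k].
/a/ — between /k/ and /k/, in an unstressed syllable — surfaces as [ə] (rule 1).
/k/ (between /a/ and /x/) is in the target of rule 2 but the environment (before a front vowel) is not met → [k].
/x/ stays [x].
/u/ (between /x/ and /v/): rule 1 targets it, but not in an unstressed syllable → unchanged [u].
/v/ — not in any rule's target class → [v].
/t/ (between /v/ and /i/) is in the target of rule 3 but the environment (immediately before a consonant) is not met → [t].
/i/ — between /t/ and /l/, in an unstressed syllable — surfaces as [ə] (rule 1).
Rule 4 applies to /l/ (between /i/ and /v/: word-finally or immediately before a consonant) → [ɫ].
/v/ stays [v].
/o/ meets the environment for rule 1 (in an unstressed syllable) → [ə].

[kəkˈxuvtəɫvə]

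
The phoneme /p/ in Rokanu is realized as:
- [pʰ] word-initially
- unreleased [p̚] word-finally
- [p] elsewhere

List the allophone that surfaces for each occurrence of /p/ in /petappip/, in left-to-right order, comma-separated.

[pʰ], [p], [p], [p̚]

Occurrence 1 (position 1): word-initially → [pʰ].
Occurrence 2 (position 5): no conditioning environment matches → elsewhere allophone [p].
Occurrence 3 (position 6): no conditioning environment matches → elsewhere allophone [p].
Occurrence 4 (position 8): word-finally → [p̚].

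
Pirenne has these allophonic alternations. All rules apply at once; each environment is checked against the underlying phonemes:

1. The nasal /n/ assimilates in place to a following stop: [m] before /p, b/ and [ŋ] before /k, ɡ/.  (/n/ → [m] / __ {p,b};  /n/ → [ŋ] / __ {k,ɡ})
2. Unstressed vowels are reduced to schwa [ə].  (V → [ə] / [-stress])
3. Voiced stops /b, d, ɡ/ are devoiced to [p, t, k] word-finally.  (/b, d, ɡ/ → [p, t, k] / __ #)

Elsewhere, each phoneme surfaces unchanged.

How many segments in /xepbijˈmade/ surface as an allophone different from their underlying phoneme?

Segments that undergo a rule: /e/ → [ə] (rule 2); /i/ → [ə] (rule 2); /e/ → [ə] (rule 2).
All other segments surface unchanged.

3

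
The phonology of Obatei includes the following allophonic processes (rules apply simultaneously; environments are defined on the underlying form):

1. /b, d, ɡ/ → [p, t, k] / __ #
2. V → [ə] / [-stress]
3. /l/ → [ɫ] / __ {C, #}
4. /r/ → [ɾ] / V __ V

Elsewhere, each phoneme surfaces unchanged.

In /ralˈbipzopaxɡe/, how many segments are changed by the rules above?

Segments that undergo a rule: /a/ → [ə] (rule 2); /l/ → [ɫ] (rule 3); /o/ → [ə] (rule 2); /a/ → [ə] (rule 2); /e/ → [ə] (rule 2).
All other segments surface unchanged.

5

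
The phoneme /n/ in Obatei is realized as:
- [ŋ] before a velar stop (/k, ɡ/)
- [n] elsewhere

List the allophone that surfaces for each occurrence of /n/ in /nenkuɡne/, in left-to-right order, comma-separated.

Occurrence 1 (position 1): no conditioning environment matches → elsewhere allophone [n].
Occurrence 2 (position 3): before a velar stop → [ŋ].
Occurrence 3 (position 7): no conditioning environment matches → elsewhere allophone [n].

[n], [ŋ], [n]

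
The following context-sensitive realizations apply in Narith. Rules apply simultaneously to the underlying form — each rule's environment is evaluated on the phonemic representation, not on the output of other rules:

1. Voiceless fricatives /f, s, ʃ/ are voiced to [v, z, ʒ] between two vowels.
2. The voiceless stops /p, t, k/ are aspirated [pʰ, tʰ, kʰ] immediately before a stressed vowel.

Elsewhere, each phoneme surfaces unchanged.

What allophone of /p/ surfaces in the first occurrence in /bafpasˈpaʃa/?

/p/ (between /f/ and /a/): rule 2 targets it, but not immediately before a stressed vowel → unchanged [p].

[p]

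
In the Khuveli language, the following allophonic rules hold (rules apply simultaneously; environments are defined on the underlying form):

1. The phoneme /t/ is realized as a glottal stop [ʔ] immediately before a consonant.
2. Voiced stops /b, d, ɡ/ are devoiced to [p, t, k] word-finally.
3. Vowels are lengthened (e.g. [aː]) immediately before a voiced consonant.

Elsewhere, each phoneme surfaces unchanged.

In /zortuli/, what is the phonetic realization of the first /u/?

[uː]

/u/ — between /t/ and /l/, before a voiced consonant — surfaces as [uː] (rule 3).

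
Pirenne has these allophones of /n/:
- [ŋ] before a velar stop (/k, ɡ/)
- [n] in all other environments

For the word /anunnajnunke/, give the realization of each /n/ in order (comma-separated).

Occurrence 1 (position 2): no conditioning environment matches → elsewhere allophone [n].
Occurrence 2 (position 4): no conditioning environment matches → elsewhere allophone [n].
Occurrence 3 (position 5): no conditioning environment matches → elsewhere allophone [n].
Occurrence 4 (position 8): no conditioning environment matches → elsewhere allophone [n].
Occurrence 5 (position 10): before a velar stop → [ŋ].

[n], [n], [n], [n], [ŋ]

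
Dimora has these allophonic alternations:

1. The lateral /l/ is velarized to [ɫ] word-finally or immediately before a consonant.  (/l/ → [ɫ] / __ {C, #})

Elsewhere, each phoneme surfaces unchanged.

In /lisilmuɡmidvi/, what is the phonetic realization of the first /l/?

/l/ (word-initial) is in the target of rule 1 but the environment (word-finally or immediately before a consonant) is not met → [l].

[l]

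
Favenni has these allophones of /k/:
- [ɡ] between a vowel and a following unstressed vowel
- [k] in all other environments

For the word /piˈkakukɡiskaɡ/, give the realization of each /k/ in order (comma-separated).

Occurrence 1 (position 3): no conditioning environment matches → elsewhere allophone [k].
Occurrence 2 (position 5): between a vowel and a following unstressed vowel → [ɡ].
Occurrence 3 (position 7): no conditioning environment matches → elsewhere allophone [k].
Occurrence 4 (position 11): no conditioning environment matches → elsewhere allophone [k].

[k], [ɡ], [k], [k]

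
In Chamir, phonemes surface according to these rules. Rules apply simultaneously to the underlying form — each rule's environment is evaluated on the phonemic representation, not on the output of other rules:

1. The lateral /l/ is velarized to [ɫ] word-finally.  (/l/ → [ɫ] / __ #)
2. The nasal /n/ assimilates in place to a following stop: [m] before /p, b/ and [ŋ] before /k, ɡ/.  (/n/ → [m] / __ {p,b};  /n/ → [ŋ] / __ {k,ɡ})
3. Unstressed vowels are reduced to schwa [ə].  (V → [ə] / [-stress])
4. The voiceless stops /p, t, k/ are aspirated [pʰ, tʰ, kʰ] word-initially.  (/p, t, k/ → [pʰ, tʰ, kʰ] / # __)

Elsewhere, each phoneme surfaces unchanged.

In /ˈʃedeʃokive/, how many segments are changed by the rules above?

Segments that undergo a rule: /e/ → [ə] (rule 3); /o/ → [ə] (rule 3); /i/ → [ə] (rule 3); /e/ → [ə] (rule 3).
All other segments surface unchanged.

4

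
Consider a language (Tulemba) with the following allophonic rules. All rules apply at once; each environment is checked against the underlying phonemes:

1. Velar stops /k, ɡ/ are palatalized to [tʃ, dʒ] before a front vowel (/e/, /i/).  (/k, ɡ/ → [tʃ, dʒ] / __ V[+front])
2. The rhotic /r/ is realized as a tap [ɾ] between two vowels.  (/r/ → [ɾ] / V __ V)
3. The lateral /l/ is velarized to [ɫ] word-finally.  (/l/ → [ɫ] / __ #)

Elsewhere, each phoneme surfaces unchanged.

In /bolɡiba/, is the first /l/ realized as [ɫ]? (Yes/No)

No

/l/ (between /o/ and /ɡ/) fails the environment for rule 3, so it stays [l].
The actual realization is [l], not [ɫ].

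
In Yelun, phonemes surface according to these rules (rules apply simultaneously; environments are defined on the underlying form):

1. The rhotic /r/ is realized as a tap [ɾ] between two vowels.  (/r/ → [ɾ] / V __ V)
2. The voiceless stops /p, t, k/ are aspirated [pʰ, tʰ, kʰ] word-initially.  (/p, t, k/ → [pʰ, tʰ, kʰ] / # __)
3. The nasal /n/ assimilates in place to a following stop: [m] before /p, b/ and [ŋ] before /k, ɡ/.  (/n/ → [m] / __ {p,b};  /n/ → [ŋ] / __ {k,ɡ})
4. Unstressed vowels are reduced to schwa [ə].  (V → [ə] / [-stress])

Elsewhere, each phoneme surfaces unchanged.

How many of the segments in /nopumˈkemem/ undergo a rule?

3

Segments that undergo a rule: /o/ → [ə] (rule 4); /u/ → [ə] (rule 4); /e/ → [ə] (rule 4).
All other segments surface unchanged.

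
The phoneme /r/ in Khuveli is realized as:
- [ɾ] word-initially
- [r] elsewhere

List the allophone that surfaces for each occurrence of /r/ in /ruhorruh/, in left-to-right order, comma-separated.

Occurrence 1 (position 1): word-initially → [ɾ].
Occurrence 2 (position 5): no conditioning environment matches → elsewhere allophone [r].
Occurrence 3 (position 6): no conditioning environment matches → elsewhere allophone [r].

[ɾ], [r], [r]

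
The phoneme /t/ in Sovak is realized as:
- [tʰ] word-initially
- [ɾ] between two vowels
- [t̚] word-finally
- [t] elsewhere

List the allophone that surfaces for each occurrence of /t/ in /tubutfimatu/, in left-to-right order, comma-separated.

Occurrence 1 (position 1): word-initially → [tʰ].
Occurrence 2 (position 5): no conditioning environment matches → elsewhere allophone [t].
Occurrence 3 (position 10): between two vowels → [ɾ].

[tʰ], [t], [ɾ]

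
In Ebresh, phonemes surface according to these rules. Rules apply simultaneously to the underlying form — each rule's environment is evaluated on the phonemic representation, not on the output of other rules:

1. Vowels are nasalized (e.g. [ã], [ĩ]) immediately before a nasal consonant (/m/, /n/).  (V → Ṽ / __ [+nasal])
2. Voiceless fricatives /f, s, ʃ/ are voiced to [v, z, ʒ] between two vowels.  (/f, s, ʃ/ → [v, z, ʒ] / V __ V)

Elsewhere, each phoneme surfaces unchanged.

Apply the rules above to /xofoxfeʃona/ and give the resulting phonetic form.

/x/ (word-initial) is unaffected → [x].
/o/ (between /x/ and /f/) is in the target of rule 1 but the environment (before a nasal consonant) is not met → [o].
Rule 2 applies to /f/ (between /o/ and /o/: between two vowels) → [v].
/o/ (between /f/ and /x/) is in the target of rule 1 but the environment (before a nasal consonant) is not met → [o].
/x/ — not in any rule's target class → [x].
/f/ (between /x/ and /e/): rule 2 targets it, but not between two vowels → unchanged [f].
/e/ (between /f/ and /ʃ/): rule 1 targets it, but not before a nasal consonant → unchanged [e].
/ʃ/ (between /e/ and /o/): between two vowels, so rule 2 applies → [ʒ].
/o/ — between /ʃ/ and /n/, before a nasal consonant — surfaces as [õ] (rule 1).
/n/ (between /o/ and /a/) is unaffected → [n].
/a/ (word-final) fails the environment for rule 1, so it stays [a].

[xovoxfeʒõna]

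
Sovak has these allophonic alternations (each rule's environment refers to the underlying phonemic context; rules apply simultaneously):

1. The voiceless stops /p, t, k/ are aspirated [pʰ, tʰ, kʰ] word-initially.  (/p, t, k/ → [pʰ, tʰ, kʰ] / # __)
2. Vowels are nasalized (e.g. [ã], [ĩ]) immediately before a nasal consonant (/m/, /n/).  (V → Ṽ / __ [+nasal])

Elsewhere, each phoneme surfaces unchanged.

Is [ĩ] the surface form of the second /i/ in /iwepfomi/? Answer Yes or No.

/i/ — word-final; rule 2 does not apply here → [i].
The actual realization is [i], not [ĩ].

No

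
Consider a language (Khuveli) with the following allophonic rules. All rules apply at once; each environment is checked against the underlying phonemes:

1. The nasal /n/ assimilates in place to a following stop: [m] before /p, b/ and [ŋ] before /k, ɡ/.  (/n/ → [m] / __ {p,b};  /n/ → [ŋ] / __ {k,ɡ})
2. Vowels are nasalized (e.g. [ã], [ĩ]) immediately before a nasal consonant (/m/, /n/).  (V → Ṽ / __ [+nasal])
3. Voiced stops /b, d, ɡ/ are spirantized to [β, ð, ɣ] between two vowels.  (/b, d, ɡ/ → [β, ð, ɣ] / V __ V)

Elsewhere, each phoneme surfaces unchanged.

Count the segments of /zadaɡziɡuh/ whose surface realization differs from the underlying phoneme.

Segments that undergo a rule: /d/ → [ð] (rule 3); /ɡ/ → [ɣ] (rule 3).
All other segments surface unchanged.

2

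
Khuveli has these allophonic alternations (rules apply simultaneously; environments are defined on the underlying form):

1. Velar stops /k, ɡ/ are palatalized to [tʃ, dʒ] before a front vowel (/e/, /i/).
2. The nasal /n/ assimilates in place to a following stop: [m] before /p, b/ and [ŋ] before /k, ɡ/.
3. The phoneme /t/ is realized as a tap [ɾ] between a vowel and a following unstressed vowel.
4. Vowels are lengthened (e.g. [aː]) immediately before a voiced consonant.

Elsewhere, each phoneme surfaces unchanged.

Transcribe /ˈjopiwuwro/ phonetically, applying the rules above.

[ˈjopiːwuːwro]

/o/ (between /j/ and /p/) is in the target of rule 4 but the environment (before a voiced consonant) is not met → [o].
/i/ (between /p/ and /w/): before a voiced consonant, so rule 4 applies → [iː].
Rule 4 applies to /u/ (between /w/ and /w/: before a voiced consonant) → [uː].
/o/ (word-final) is in the target of rule 4 but the environment (before a voiced consonant) is not met → [o].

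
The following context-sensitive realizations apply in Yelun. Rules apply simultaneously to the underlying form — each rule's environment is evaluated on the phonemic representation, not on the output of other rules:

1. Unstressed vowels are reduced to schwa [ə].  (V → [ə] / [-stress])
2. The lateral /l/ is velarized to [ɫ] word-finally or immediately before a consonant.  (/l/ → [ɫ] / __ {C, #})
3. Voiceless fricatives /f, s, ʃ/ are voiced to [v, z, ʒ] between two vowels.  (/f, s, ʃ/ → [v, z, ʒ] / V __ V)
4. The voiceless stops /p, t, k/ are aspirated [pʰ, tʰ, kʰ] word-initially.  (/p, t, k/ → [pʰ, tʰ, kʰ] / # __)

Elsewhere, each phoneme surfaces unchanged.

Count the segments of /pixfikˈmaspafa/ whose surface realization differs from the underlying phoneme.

6

Segments that undergo a rule: /p/ → [pʰ] (rule 4); /i/ → [ə] (rule 1); /i/ → [ə] (rule 1); /a/ → [ə] (rule 1); /f/ → [v] (rule 3); /a/ → [ə] (rule 1).
All other segments surface unchanged.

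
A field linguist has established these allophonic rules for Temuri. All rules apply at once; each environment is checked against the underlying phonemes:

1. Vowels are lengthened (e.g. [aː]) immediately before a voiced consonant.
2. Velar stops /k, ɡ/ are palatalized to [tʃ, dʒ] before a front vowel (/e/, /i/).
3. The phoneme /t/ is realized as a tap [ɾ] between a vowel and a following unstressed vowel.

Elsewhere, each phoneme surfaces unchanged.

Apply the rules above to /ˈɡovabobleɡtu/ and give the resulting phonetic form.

/ɡ/ — word-initial; rule 2 does not apply here → [ɡ].
Rule 1 applies to /o/ (between /ɡ/ and /v/: before a voiced consonant) → [oː].
/v/ stays [v].
/a/ meets the environment for rule 1 (before a voiced consonant) → [aː].
/b/ stays [b].
/o/ (between /b/ and /b/) occurs before a voiced consonant → [oː] by rule 1.
/b/ (between /o/ and /l/) is unaffected → [b].
/l/ — not in any rule's target class → [l].
/e/ (between /l/ and /ɡ/) occurs before a voiced consonant → [eː] by rule 1.
/ɡ/ (between /e/ and /t/) fails the environment for rule 2, so it stays [ɡ].
/t/ (between /ɡ/ and /u/) is in the target of rule 3 but the environment (between a vowel and a following unstressed vowel) is not met → [t].
/u/ (word-final) fails the environment for rule 1, so it stays [u].

[ˈɡoːvaːboːbleːɡtu]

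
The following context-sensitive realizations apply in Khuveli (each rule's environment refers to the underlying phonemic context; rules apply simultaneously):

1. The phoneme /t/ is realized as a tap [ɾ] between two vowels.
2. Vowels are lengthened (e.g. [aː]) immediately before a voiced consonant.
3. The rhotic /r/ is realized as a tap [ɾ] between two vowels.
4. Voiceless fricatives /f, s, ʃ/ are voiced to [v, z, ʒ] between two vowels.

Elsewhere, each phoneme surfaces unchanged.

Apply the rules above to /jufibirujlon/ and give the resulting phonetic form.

/j/ stays [j].
/u/ (between /j/ and /f/): rule 2 targets it, but not before a voiced consonant → unchanged [u].
/f/ — between /u/ and /i/, between two vowels — surfaces as [v] (rule 4).
/i/ meets the environment for rule 2 (before a voiced consonant) → [iː].
/b/ (between /i/ and /i/) is unaffected → [b].
Rule 2 applies to /i/ (between /b/ and /r/: before a voiced consonant) → [iː].
/r/ (between /i/ and /u/): between two vowels, so rule 3 applies → [ɾ].
/u/ — between /r/ and /j/, before a voiced consonant — surfaces as [uː] (rule 2).
/j/ stays [j].
/l/ (between /j/ and /o/): no rule targets it → [l].
/o/ (between /l/ and /n/): before a voiced consonant, so rule 2 applies → [oː].
/n/ — not in any rule's target class → [n].

[juviːbiːɾuːjloːn]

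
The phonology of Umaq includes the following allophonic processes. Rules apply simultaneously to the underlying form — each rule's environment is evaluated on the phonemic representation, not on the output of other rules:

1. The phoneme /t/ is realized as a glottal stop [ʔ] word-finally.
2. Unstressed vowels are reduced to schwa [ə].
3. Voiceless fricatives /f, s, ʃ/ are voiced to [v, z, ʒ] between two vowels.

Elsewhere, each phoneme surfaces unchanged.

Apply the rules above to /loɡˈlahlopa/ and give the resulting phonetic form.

[ləɡˈlahləpə]

/l/ (word-initial) is unaffected → [l].
/o/ — between /l/ and /ɡ/, in an unstressed syllable — surfaces as [ə] (rule 2).
/ɡ/ (between /o/ and /l/): no rule targets it → [ɡ].
/l/ — not in any rule's target class → [l].
/a/ (between /l/ and /h/) fails the environment for rule 2, so it stays [a].
/h/ (between /a/ and /l/) is unaffected → [h].
/l/ stays [l].
Rule 2 applies to /o/ (between /l/ and /p/: in an unstressed syllable) → [ə].
/p/ — not in any rule's target class → [p].
/a/ meets the environment for rule 2 (in an unstressed syllable) → [ə].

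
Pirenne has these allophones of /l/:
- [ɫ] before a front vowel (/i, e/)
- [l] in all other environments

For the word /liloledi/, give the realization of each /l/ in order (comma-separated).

[ɫ], [l], [ɫ]

Occurrence 1 (position 1): before a front vowel (/i, e/) → [ɫ].
Occurrence 2 (position 3): no conditioning environment matches → elsewhere allophone [l].
Occurrence 3 (position 5): before a front vowel (/i, e/) → [ɫ].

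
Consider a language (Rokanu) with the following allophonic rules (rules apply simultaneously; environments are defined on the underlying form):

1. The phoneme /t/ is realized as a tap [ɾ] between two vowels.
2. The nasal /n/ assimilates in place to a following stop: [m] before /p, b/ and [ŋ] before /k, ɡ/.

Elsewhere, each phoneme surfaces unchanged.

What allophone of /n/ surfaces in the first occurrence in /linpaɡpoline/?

[m]

/n/ (between /i/ and /p/) occurs before a labial or velar stop → [m] by rule 2.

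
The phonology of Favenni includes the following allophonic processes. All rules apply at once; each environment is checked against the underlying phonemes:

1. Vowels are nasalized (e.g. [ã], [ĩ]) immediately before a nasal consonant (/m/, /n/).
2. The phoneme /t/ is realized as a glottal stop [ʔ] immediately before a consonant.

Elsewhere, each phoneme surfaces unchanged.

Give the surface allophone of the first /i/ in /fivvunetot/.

[i]

/i/ (between /f/ and /v/) fails the environment for rule 1, so it stays [i].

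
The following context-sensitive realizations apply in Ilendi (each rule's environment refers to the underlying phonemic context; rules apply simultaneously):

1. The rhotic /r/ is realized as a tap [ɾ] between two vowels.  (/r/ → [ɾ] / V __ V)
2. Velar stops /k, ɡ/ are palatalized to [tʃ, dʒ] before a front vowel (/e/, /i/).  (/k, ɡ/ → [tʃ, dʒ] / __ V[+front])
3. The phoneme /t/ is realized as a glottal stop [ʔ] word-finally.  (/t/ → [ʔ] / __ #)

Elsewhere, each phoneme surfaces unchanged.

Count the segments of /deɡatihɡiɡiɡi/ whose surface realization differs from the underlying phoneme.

3

Segments that undergo a rule: /ɡ/ → [dʒ] (rule 2); /ɡ/ → [dʒ] (rule 2); /ɡ/ → [dʒ] (rule 2).
All other segments surface unchanged.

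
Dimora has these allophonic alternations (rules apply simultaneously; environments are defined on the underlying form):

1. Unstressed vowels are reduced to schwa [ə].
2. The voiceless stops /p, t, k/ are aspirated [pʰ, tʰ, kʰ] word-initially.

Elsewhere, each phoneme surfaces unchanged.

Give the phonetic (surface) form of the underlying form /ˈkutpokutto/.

/k/ (word-initial) occurs word-initially → [kʰ] by rule 2.
/u/ (between /k/ and /t/) fails the environment for rule 1, so it stays [u].
/t/ (between /u/ and /p/): rule 2 targets it, but not word-initially → unchanged [t].
/p/ (between /t/ and /o/) fails the environment for rule 2, so it stays [p].
/o/ (between /p/ and /k/): in an unstressed syllable, so rule 1 applies → [ə].
/k/ — between /o/ and /u/; rule 2 does not apply here → [k].
Rule 1 applies to /u/ (between /k/ and /t/: in an unstressed syllable) → [ə].
/t/ (between /u/ and /t/) is in the target of rule 2 but the environment (word-initially) is not met → [t].
/t/ (between /t/ and /o/) is in the target of rule 2 but the environment (word-initially) is not met → [t].
Rule 1 applies to /o/ (word-final: in an unstressed syllable) → [ə].

[ˈkʰutpəkəttə]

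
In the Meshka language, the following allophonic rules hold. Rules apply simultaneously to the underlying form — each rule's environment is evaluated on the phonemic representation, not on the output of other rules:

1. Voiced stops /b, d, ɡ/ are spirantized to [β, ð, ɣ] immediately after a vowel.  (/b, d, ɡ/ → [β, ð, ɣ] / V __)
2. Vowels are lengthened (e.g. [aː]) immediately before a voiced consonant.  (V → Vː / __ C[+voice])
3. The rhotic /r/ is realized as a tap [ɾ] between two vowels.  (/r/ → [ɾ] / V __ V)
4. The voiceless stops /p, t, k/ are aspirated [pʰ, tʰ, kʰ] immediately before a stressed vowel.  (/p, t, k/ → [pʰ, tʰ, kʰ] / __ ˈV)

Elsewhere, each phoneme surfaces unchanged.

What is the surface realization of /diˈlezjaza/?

/d/ (word-initial) is in the target of rule 1 but the environment (immediately after a vowel) is not met → [d].
/i/ — between /d/ and /l/, before a voiced consonant — surfaces as [iː] (rule 2).
/l/ (between /i/ and /e/) is unaffected → [l].
/e/ (between /l/ and /z/) occurs before a voiced consonant → [eː] by rule 2.
/z/ stays [z].
/j/ — not in any rule's target class → [j].
/a/ — between /j/ and /z/, before a voiced consonant — surfaces as [aː] (rule 2).
/z/ (between /a/ and /a/): no rule targets it → [z].
/a/ (word-final) is in the target of rule 2 but the environment (before a voiced consonant) is not met → [a].

[diːˈleːzjaːza]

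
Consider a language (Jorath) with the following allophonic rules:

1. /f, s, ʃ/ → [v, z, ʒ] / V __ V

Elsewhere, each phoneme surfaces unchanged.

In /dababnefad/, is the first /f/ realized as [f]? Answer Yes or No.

No

/f/ — between /e/ and /a/, between two vowels — surfaces as [v] (rule 1).
The actual realization is [v], not [f].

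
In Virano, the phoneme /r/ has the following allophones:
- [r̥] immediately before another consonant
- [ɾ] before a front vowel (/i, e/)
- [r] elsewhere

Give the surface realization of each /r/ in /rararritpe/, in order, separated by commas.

Occurrence 1 (position 1): no conditioning environment matches → elsewhere allophone [r].
Occurrence 2 (position 3): no conditioning environment matches → elsewhere allophone [r].
Occurrence 3 (position 5): immediately before another consonant → [r̥].
Occurrence 4 (position 6): before a front vowel (/i, e/) → [ɾ].

[r], [r], [r̥], [ɾ]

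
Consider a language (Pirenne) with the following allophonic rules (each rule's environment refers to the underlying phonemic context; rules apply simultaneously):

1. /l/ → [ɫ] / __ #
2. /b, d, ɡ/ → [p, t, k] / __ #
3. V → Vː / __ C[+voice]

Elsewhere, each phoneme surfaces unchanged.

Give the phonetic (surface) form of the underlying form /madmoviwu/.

/a/ (between /m/ and /d/) occurs before a voiced consonant → [aː] by rule 3.
/d/ (between /a/ and /m/) fails the environment for rule 2, so it stays [d].
/o/ (between /m/ and /v/): before a voiced consonant, so rule 3 applies → [oː].
/i/ (between /v/ and /w/) occurs before a voiced consonant → [iː] by rule 3.
/u/ (word-final): rule 3 targets it, but not before a voiced consonant → unchanged [u].

[maːdmoːviːwu]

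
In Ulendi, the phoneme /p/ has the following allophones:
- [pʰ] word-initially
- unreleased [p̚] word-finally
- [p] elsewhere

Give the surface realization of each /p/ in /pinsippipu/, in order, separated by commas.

Occurrence 1 (position 1): word-initially → [pʰ].
Occurrence 2 (position 6): no conditioning environment matches → elsewhere allophone [p].
Occurrence 3 (position 7): no conditioning environment matches → elsewhere allophone [p].
Occurrence 4 (position 9): no conditioning environment matches → elsewhere allophone [p].

[pʰ], [p], [p], [p]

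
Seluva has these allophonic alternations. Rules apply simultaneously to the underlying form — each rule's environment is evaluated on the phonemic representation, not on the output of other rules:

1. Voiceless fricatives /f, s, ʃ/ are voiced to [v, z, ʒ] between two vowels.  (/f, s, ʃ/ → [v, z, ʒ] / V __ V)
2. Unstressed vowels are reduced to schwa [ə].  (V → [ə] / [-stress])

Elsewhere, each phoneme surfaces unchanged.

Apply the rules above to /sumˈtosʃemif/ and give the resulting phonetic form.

/s/ (word-initial) fails the environment for rule 1, so it stays [s].
Rule 2 applies to /u/ (between /s/ and /m/: in an unstressed syllable) → [ə].
/m/ — not in any rule's target class → [m].
/t/ — not in any rule's target class → [t].
/o/ (between /t/ and /s/): rule 2 targets it, but not in an unstressed syllable → unchanged [o].
/s/ — between /o/ and /ʃ/; rule 1 does not apply here → [s].
/ʃ/ — between /s/ and /e/; rule 1 does not apply here → [ʃ].
/e/ (between /ʃ/ and /m/): in an unstressed syllable, so rule 2 applies → [ə].
/m/ (between /e/ and /i/): no rule targets it → [m].
Rule 2 applies to /i/ (between /m/ and /f/: in an unstressed syllable) → [ə].
/f/ (word-final): rule 1 targets it, but not between two vowels → unchanged [f].

[səmˈtosʃəməf]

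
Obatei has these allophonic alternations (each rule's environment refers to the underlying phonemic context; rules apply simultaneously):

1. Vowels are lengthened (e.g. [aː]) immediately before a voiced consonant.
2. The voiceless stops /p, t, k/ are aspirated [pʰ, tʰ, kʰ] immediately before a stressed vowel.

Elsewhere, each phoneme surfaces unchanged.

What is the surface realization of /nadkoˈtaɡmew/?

/n/ stays [n].
Rule 1 applies to /a/ (between /n/ and /d/: before a voiced consonant) → [aː].
/d/ (between /a/ and /k/) is unaffected → [d].
/k/ (between /d/ and /o/) is in the target of rule 2 but the environment (immediately before a stressed vowel) is not met → [k].
/o/ (between /k/ and /t/): rule 1 targets it, but not before a voiced consonant → unchanged [o].
/t/ meets the environment for rule 2 (immediately before a stressed vowel) → [tʰ].
/a/ — between /t/ and /ɡ/, before a voiced consonant — surfaces as [aː] (rule 1).
/ɡ/ (between /a/ and /m/) is unaffected → [ɡ].
/m/ (between /ɡ/ and /e/) is unaffected → [m].
/e/ — between /m/ and /w/, before a voiced consonant — surfaces as [eː] (rule 1).
/w/ (word-final) is unaffected → [w].

[naːdkoˈtʰaːɡmeːw]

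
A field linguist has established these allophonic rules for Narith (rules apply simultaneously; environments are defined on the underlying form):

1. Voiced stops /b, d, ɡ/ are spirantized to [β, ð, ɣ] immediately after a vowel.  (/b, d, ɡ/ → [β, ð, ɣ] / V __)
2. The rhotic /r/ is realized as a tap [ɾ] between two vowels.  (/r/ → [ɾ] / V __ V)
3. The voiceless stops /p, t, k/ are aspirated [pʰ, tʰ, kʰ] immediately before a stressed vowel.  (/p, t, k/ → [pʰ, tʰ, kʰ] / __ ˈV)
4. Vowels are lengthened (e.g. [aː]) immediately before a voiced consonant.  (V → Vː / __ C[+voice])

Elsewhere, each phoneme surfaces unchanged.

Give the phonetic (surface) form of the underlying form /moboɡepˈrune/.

[moːβoːɣepˈruːne]

/m/ — not in any rule's target class → [m].
/o/ — between /m/ and /b/, before a voiced consonant — surfaces as [oː] (rule 4).
/b/ (between /o/ and /o/) occurs immediately after a vowel → [β] by rule 1.
/o/ (between /b/ and /ɡ/) occurs before a voiced consonant → [oː] by rule 4.
/ɡ/ (between /o/ and /e/) occurs immediately after a vowel → [ɣ] by rule 1.
/e/ (between /ɡ/ and /p/): rule 4 targets it, but not before a voiced consonant → unchanged [e].
/p/ (between /e/ and /r/) is in the target of rule 3 but the environment (immediately before a stressed vowel) is not met → [p].
/r/ (between /p/ and /u/) is in the target of rule 2 but the environment (between two vowels) is not met → [r].
Rule 4 applies to /u/ (between /r/ and /n/: before a voiced consonant) → [uː].
/n/ (between /u/ and /e/) is unaffected → [n].
/e/ (word-final): rule 4 targets it, but not before a voiced consonant → unchanged [e].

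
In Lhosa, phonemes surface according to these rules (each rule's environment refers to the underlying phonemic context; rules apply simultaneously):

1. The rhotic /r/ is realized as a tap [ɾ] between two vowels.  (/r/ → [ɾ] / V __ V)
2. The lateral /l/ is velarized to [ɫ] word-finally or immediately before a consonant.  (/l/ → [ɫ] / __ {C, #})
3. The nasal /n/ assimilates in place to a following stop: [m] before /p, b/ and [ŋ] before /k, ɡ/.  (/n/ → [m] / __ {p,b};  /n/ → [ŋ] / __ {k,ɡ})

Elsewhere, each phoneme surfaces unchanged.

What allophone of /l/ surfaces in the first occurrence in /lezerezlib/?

/l/ (word-initial): rule 2 targets it, but not word-finally or immediately before a consonant → unchanged [l].

[l]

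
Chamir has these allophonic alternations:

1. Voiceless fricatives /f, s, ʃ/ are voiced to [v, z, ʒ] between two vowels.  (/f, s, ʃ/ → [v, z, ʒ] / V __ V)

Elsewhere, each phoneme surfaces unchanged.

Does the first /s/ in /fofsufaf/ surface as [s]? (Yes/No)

/s/ (between /f/ and /u/) is in the target of rule 1 but the environment (between two vowels) is not met → [s].
The actual realization is [s], which matches [s].

Yes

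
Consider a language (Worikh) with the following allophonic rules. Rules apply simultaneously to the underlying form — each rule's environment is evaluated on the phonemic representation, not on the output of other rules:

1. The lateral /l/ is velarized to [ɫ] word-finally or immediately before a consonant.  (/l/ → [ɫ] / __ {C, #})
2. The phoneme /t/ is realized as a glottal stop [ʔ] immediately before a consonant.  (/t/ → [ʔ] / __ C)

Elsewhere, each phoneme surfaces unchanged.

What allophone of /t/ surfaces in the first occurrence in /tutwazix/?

[t]

/t/ (word-initial): rule 2 targets it, but not immediately before a consonant → unchanged [t].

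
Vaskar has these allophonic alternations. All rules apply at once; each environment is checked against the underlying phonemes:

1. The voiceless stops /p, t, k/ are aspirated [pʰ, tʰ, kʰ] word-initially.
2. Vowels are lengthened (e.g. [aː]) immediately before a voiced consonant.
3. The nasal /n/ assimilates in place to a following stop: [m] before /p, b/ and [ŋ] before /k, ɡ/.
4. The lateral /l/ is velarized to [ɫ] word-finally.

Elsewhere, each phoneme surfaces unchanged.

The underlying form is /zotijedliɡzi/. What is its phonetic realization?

/o/ (between /z/ and /t/): rule 2 targets it, but not before a voiced consonant → unchanged [o].
/t/ (between /o/ and /i/): rule 1 targets it, but not word-initially → unchanged [t].
/i/ (between /t/ and /j/): before a voiced consonant, so rule 2 applies → [iː].
/e/ — between /j/ and /d/, before a voiced consonant — surfaces as [eː] (rule 2).
/l/ (between /d/ and /i/) fails the environment for rule 4, so it stays [l].
/i/ (between /l/ and /ɡ/) occurs before a voiced consonant → [iː] by rule 2.
/i/ (word-final) fails the environment for rule 2, so it stays [i].

[zotiːjeːdliːɡzi]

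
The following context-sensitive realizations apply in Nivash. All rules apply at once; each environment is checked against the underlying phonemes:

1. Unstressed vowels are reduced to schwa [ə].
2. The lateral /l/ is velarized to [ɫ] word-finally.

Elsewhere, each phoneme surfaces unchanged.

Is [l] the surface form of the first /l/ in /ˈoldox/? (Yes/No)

Yes

/l/ (between /o/ and /d/): rule 2 targets it, but not word-finally → unchanged [l].
The actual realization is [l], which matches [l].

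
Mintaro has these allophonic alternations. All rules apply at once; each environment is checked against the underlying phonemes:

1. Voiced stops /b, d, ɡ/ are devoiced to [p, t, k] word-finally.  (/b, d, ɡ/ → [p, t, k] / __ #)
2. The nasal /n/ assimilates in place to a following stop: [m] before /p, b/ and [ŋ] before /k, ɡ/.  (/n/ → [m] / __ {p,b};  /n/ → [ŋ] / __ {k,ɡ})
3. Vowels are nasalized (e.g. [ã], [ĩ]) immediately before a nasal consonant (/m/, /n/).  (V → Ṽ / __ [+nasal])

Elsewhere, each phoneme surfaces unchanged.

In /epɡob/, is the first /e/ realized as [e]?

Yes

/e/ — word-initial; rule 3 does not apply here → [e].
The actual realization is [e], which matches [e].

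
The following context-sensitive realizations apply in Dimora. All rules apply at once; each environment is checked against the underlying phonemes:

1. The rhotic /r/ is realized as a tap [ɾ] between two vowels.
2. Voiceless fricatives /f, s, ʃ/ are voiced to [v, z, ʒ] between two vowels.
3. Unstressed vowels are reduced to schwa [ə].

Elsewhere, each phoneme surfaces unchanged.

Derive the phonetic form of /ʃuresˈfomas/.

[ʃəɾəsˈfoməs]

/ʃ/ (word-initial) is in the target of rule 2 but the environment (between two vowels) is not met → [ʃ].
/u/ (between /ʃ/ and /r/) occurs in an unstressed syllable → [ə] by rule 3.
/r/ (between /u/ and /e/): between two vowels, so rule 1 applies → [ɾ].
/e/ — between /r/ and /s/, in an unstressed syllable — surfaces as [ə] (rule 3).
/s/ — between /e/ and /f/; rule 2 does not apply here → [s].
/f/ (between /s/ and /o/) is in the target of rule 2 but the environment (between two vowels) is not met → [f].
/o/ (between /f/ and /m/) fails the environment for rule 3, so it stays [o].
/m/ — not in any rule's target class → [m].
Rule 3 applies to /a/ (between /m/ and /s/: in an unstressed syllable) → [ə].
/s/ (word-final) is in the target of rule 2 but the environment (between two vowels) is not met → [s].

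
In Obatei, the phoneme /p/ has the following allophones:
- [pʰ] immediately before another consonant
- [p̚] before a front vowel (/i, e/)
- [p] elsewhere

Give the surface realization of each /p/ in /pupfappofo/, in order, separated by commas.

[p], [pʰ], [pʰ], [p]

Occurrence 1 (position 1): no conditioning environment matches → elsewhere allophone [p].
Occurrence 2 (position 3): immediately before another consonant → [pʰ].
Occurrence 3 (position 6): immediately before another consonant → [pʰ].
Occurrence 4 (position 7): no conditioning environment matches → elsewhere allophone [p].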